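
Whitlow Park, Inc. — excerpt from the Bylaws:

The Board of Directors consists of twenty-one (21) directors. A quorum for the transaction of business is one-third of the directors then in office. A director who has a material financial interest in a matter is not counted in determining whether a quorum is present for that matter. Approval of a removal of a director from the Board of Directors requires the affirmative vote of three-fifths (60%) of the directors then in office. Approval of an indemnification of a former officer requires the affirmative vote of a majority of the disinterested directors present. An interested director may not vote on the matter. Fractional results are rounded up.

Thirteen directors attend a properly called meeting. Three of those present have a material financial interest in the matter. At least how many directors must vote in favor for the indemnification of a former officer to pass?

6

The indemnification of a former officer requires a majority of the disinterested directors present (13 − 3 = 10).
A majority of 10 is 6.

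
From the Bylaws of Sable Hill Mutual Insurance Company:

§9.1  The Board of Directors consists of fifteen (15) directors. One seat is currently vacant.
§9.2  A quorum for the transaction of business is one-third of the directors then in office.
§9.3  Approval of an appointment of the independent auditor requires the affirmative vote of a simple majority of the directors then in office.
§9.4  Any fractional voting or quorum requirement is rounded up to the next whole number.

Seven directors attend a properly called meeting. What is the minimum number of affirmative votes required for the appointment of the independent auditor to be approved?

8

The appointment of the independent auditor requires a majority of the directors then in office (14).
A majority of 14 is 8.
(Only 7 can vote, so the appointment of the independent auditor cannot pass at this meeting, but the required vote is still 8.)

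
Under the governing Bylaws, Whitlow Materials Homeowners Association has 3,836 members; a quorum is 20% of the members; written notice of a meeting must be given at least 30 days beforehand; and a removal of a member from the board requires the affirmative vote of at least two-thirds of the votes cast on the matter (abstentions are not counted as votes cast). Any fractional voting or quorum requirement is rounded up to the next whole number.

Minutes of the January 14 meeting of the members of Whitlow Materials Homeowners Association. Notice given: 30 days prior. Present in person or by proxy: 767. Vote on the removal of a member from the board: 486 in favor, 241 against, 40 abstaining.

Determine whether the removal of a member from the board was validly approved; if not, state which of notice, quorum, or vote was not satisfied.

Notice: 30 days given; 30 required. Satisfied.
Quorum: 20% of 3,836 = 767.20, rounded up to 768; 767 present. Not satisfied.
Vote: requires two-thirds of the votes cast (767 − 40 abstaining = 727); 2/3 of 727 = 484.67, rounded up to 485, so 485 needed; 486 in favor. Satisfied.

Invalid — quorum requirement not satisfied.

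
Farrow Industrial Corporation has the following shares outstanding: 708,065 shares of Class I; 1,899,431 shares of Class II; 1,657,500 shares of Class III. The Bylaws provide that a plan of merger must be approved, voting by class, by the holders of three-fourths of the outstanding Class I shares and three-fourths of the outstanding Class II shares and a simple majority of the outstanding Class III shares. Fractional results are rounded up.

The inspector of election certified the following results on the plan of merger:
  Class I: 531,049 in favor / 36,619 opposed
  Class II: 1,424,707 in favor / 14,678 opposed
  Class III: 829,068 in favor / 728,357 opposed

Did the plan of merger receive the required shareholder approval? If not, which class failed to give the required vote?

Class I: 3/4 of 708065 = 531048.75, rounded up to 531049; 531,049 required, 531,049 in favor — approved.
Class II: 3/4 of 1899431 = 1424573.25, rounded up to 1424574; 1,424,574 required, 1,424,707 in favor — approved.
Class III: a majority of 1657500 is 828751; 828,751 required, 829,068 in favor — approved.

Approved — every class gave the required vote.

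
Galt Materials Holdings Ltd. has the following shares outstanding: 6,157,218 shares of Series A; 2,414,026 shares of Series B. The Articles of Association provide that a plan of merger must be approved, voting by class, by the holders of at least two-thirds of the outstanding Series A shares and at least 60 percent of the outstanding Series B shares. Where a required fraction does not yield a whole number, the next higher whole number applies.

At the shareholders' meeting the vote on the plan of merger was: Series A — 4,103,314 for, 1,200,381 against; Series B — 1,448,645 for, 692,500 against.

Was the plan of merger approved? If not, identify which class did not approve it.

Series A: 2/3 of 6157218 = 4104812; 4,104,812 required, 4,103,314 in favor — not approved.
Series B: 3/5 of 2414026 = 1448415.60, rounded up to 1448416; 1,448,416 required, 1,448,645 in favor — approved.

Not approved — the Series A shares did not give the required vote.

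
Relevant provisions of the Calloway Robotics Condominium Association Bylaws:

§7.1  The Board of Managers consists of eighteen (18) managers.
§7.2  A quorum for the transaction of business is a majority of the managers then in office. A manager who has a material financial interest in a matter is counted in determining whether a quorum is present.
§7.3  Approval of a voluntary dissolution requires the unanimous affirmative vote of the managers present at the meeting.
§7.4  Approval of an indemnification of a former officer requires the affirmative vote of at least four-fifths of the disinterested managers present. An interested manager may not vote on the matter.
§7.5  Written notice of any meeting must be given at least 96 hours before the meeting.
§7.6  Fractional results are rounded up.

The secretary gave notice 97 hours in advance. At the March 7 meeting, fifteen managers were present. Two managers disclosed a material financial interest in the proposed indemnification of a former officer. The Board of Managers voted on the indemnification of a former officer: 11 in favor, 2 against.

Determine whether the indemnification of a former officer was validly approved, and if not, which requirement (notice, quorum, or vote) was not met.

Notice: 97 hours given; 96 required (97 ≥ 96). Satisfied.
Quorum: 15 present (interested managers count toward quorum); quorum is 10. Satisfied.
Vote: the indemnification of a former officer requires four-fifths of the disinterested managers present (15 − 2 = 13). 4/5 of 13 = 10.40, rounded up to 11, so 11 affirmative votes are needed; 11 voted in favor. Satisfied.

Valid — all requirements satisfied.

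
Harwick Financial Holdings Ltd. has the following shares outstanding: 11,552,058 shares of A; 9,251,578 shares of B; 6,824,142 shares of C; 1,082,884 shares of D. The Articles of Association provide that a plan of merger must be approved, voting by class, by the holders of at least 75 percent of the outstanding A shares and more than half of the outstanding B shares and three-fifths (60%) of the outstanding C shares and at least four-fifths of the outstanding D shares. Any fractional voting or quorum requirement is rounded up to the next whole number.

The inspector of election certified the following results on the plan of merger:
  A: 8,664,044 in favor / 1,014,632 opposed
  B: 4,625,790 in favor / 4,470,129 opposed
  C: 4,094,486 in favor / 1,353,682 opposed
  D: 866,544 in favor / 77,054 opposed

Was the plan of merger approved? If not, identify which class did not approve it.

A: 3/4 of 11552058 = 8664043.50, rounded up to 8664044; 8,664,044 required, 8,664,044 in favor — approved.
B: a majority of 9251578 is 4625790; 4,625,790 required, 4,625,790 in favor — approved.
C: 3/5 of 6824142 = 4094485.20, rounded up to 4094486; 4,094,486 required, 4,094,486 in favor — approved.
D: 4/5 of 1082884 = 866307.20, rounded up to 866308; 866,308 required, 866,544 in favor — approved.

Approved — every class gave the required vote.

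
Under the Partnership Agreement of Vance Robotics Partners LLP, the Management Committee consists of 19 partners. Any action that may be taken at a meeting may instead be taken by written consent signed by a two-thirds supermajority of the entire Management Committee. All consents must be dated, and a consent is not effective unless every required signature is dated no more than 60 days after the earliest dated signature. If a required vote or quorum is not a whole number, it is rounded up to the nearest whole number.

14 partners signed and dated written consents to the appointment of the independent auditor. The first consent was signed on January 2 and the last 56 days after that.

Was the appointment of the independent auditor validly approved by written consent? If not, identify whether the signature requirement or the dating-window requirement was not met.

Signatures required: a two-thirds supermajority of 19 — 2/3 of 19 = 12.67, rounded up to 13, so 13 needed; 14 signed. Sufficient.
Dating window: the latest signature is 56 days after the earliest; the limit is 60 days. Within the window.

Effective — both the signature and dating-window requirements are satisfied.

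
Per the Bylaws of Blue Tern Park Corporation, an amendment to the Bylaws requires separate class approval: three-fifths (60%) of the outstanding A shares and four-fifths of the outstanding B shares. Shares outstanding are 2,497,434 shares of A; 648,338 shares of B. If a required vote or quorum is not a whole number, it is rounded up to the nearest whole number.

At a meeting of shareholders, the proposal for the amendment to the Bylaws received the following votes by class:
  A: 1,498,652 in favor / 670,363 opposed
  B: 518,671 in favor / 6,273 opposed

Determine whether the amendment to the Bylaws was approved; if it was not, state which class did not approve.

A: 3/5 of 2497434 = 1498460.40, rounded up to 1498461; 1,498,461 required, 1,498,652 in favor — approved.
B: 4/5 of 648338 = 518670.40, rounded up to 518671; 518,671 required, 518,671 in favor — approved.

Approved — every class gave the required vote.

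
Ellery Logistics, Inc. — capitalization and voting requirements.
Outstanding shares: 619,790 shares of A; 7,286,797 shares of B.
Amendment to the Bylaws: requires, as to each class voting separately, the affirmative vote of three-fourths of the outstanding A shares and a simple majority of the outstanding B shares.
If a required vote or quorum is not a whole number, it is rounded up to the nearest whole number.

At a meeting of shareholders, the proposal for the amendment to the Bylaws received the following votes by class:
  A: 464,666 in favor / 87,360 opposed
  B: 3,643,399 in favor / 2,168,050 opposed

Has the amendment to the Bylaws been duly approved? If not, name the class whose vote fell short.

Not approved — the A shares did not give the required vote.

A: 3/4 of 619790 = 464842.50, rounded up to 464843; 464,843 required, 464,666 in favor — not approved.
B: a majority of 7286797 is 3643399; 3,643,399 required, 3,643,399 in favor — approved.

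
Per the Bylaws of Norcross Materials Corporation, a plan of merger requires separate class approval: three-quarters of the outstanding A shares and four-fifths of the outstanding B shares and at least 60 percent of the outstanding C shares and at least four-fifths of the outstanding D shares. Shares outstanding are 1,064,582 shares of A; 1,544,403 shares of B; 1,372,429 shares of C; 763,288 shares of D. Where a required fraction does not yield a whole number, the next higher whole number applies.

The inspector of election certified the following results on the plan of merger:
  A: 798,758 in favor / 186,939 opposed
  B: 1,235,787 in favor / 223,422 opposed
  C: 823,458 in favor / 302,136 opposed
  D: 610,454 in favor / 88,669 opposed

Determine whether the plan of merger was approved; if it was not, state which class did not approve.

A: 3/4 of 1064582 = 798436.50, rounded up to 798437; 798,437 required, 798,758 in favor — approved.
B: 4/5 of 1544403 = 1235522.40, rounded up to 1235523; 1,235,523 required, 1,235,787 in favor — approved.
C: 3/5 of 1372429 = 823457.40, rounded up to 823458; 823,458 required, 823,458 in favor — approved.
D: 4/5 of 763288 = 610630.40, rounded up to 610631; 610,631 required, 610,454 in favor — not approved.

Not approved — the D shares did not give the required vote.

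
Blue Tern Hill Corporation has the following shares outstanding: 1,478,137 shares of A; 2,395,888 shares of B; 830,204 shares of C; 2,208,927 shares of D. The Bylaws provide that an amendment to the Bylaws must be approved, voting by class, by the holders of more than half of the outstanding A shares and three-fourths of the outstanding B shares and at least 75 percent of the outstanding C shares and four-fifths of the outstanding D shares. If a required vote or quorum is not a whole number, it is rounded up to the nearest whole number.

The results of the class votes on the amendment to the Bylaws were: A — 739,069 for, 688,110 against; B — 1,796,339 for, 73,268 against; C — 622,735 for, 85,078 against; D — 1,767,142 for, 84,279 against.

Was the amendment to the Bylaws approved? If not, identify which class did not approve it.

A: a majority of 1478137 is 739069; 739,069 required, 739,069 in favor — approved.
B: 3/4 of 2395888 = 1796916; 1,796,916 required, 1,796,339 in favor — not approved.
C: 3/4 of 830204 = 622653; 622,653 required, 622,735 in favor — approved.
D: 4/5 of 2208927 = 1767141.60, rounded up to 1767142; 1,767,142 required, 1,767,142 in favor — approved.

Not approved — the B shares did not give the required vote.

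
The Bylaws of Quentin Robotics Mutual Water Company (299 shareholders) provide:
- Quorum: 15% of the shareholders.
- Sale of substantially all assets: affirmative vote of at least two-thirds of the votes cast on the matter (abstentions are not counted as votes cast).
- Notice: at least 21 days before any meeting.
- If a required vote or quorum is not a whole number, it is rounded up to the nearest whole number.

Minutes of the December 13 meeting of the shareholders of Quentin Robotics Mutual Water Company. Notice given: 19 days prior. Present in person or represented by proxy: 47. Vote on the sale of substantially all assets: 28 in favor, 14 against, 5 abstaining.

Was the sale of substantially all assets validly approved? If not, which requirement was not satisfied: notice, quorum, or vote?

Invalid — notice requirement not satisfied.

Notice: 19 days given; 21 required. Not satisfied.
Quorum: 15% of 299 = 44.85, rounded up to 45; 47 present. Satisfied.
Vote: requires two-thirds of the votes cast (47 − 5 abstaining = 42); 2/3 of 42 = 28, so 28 needed; 28 in favor. Satisfied.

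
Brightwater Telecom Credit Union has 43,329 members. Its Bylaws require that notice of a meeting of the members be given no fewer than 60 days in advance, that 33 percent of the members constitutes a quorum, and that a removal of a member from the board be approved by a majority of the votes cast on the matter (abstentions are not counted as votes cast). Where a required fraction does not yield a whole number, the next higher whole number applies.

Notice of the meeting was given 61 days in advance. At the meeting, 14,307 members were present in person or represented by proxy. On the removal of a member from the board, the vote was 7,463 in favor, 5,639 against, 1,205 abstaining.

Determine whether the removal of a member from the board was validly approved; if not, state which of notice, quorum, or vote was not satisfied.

Notice: 61 days given; 60 required. Satisfied.
Quorum: 33% of 43,329 = 14,298.57, rounded up to 14,299; 14,307 present. Satisfied.
Vote: requires a majority of the votes cast (14,307 − 1,205 abstaining = 13,102); a majority of 13102 is 6552, so 6,552 needed; 7,463 in favor. Satisfied.

Valid — all requirements satisfied.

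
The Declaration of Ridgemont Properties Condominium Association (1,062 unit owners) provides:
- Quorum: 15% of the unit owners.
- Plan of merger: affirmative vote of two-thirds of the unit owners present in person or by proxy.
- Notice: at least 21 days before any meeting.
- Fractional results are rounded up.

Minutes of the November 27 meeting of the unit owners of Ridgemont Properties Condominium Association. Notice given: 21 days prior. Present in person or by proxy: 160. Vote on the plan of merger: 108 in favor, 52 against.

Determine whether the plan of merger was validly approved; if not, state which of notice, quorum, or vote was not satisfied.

Valid — all requirements satisfied.

Notice: 21 days given; 21 required. Satisfied.
Quorum: 15% of 1,062 = 159.30, rounded up to 160; 160 present. Satisfied.
Vote: requires two-thirds of those present (160); 2/3 of 160 = 106.67, rounded up to 107, so 107 needed; 108 in favor. Satisfied.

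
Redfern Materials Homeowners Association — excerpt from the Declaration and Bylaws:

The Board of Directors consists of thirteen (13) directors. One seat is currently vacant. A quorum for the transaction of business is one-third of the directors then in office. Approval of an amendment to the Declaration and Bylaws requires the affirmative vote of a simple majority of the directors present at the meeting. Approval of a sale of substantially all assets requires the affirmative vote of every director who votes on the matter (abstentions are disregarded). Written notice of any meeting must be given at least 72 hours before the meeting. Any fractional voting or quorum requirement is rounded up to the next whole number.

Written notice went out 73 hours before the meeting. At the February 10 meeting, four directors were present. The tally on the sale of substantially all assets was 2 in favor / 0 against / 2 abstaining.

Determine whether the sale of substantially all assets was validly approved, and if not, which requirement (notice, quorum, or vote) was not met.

Valid — all requirements satisfied.

Notice: 73 hours given; 72 required (73 ≥ 72). Satisfied.
Quorum: 4 present; quorum is 4. Satisfied.
Vote: the sale of substantially all assets requires the unanimous vote of the votes cast (4 present − 2 abstaining = 2). Unanimous means all 2, so 2 affirmative votes are needed; 2 voted in favor. Satisfied.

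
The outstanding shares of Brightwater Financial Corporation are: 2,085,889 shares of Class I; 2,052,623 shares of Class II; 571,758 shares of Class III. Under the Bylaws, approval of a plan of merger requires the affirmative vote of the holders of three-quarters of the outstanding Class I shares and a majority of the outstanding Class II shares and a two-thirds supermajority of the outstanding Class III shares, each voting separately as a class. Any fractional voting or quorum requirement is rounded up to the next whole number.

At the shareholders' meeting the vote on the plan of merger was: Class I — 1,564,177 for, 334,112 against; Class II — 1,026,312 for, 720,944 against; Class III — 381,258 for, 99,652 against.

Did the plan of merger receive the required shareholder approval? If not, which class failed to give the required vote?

Not approved — the Class I shares did not give the required vote.

Class I: 3/4 of 2085889 = 1564416.75, rounded up to 1564417; 1,564,417 required, 1,564,177 in favor — not approved.
Class II: a majority of 2052623 is 1026312; 1,026,312 required, 1,026,312 in favor — approved.
Class III: 2/3 of 571758 = 381172; 381,172 required, 381,258 in favor — approved.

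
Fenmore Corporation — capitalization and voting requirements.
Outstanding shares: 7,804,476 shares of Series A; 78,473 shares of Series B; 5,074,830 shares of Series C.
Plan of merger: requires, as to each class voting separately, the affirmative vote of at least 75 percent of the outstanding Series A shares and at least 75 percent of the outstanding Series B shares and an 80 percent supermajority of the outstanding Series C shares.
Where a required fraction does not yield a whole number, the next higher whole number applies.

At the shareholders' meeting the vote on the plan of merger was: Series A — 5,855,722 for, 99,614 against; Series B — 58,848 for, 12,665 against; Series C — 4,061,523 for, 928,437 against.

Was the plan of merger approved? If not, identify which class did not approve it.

Not approved — the Series B shares did not give the required vote.

Series A: 3/4 of 7804476 = 5853357; 5,853,357 required, 5,855,722 in favor — approved.
Series B: 3/4 of 78473 = 58854.75, rounded up to 58855; 58,855 required, 58,848 in favor — not approved.
Series C: 4/5 of 5074830 = 4059864; 4,059,864 required, 4,061,523 in favor — approved.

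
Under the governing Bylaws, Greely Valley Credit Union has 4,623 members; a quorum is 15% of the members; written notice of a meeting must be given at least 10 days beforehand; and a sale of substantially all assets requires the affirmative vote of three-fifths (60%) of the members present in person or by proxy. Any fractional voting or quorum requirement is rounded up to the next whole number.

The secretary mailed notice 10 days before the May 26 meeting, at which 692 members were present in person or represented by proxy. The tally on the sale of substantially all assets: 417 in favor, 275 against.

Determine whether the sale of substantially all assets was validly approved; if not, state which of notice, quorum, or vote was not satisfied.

Notice: 10 days given; 10 required. Satisfied.
Quorum: 15% of 4,623 = 693.45, rounded up to 694; 692 present. Not satisfied.
Vote: requires three-fifths of those present (692); 3/5 of 692 = 415.20, rounded up to 416, so 416 needed; 417 in favor. Satisfied.

Invalid — quorum requirement not satisfied.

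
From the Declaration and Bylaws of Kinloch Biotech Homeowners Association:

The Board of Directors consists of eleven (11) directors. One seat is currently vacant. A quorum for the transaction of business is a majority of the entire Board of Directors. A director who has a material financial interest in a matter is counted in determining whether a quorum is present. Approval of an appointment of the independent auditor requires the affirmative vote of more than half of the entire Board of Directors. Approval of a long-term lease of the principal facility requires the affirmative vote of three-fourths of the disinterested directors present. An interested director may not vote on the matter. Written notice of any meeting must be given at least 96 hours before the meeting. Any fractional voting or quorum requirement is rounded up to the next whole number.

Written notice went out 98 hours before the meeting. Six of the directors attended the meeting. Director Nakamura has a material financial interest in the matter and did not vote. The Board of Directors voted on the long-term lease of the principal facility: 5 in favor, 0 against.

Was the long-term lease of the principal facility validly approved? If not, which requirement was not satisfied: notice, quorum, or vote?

Notice: 98 hours given; 96 required (98 ≥ 96). Satisfied.
Quorum: 6 present (interested directors count toward quorum); quorum is 6. Satisfied.
Vote: the long-term lease of the principal facility requires three-fourths of the disinterested directors present (6 − 1 = 5). 3/4 of 5 = 3.75, rounded up to 4, so 4 affirmative votes are needed; 5 voted in favor. Satisfied.

Valid — all requirements satisfied.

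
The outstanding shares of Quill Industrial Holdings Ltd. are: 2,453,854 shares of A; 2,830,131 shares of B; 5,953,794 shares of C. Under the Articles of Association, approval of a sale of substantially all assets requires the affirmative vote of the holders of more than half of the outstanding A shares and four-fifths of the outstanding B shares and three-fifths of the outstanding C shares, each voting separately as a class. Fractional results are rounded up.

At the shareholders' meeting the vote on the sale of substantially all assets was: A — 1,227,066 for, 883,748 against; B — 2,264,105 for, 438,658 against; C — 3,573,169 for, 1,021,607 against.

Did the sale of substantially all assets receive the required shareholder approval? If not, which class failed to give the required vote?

A: a majority of 2453854 is 1226928; 1,226,928 required, 1,227,066 in favor — approved.
B: 4/5 of 2830131 = 2264104.80, rounded up to 2264105; 2,264,105 required, 2,264,105 in favor — approved.
C: 3/5 of 5953794 = 3572276.40, rounded up to 3572277; 3,572,277 required, 3,573,169 in favor — approved.

Approved — every class gave the required vote.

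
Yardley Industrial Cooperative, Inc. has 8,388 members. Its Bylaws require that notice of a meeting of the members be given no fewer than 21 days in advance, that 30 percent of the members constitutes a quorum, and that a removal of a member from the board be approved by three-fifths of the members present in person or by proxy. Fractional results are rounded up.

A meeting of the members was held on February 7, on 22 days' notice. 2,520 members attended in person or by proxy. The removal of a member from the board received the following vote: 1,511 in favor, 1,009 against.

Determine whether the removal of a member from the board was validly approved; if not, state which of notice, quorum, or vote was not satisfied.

Invalid — vote requirement not satisfied.

Notice: 22 days given; 21 required. Satisfied.
Quorum: 30% of 8,388 = 2,516.40, rounded up to 2,517; 2,520 present. Satisfied.
Vote: requires three-fifths of those present (2,520); 3/5 of 2520 = 1512, so 1,512 needed; 1,511 in favor. Not satisfied.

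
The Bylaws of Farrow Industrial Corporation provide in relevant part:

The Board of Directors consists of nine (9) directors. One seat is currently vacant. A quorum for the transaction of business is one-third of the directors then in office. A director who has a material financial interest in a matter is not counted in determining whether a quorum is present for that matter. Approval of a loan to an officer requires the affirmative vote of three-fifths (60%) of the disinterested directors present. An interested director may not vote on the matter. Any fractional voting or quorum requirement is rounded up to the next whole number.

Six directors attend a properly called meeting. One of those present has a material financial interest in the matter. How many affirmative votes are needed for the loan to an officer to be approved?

3

The loan to an officer requires three-fifths of the disinterested directors present (6 − 1 = 5).
3/5 of 5 = 3.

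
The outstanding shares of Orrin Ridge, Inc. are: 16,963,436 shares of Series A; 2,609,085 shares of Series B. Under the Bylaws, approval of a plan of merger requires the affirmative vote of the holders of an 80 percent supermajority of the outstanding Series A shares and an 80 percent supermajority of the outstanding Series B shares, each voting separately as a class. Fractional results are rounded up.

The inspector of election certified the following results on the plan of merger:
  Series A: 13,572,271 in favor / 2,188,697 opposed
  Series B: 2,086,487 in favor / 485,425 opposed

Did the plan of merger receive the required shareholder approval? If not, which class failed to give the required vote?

Series A: 4/5 of 16963436 = 13570748.80, rounded up to 13570749; 13,570,749 required, 13,572,271 in favor — approved.
Series B: 4/5 of 2609085 = 2087268; 2,087,268 required, 2,086,487 in favor — not approved.

Not approved — the Series B shares did not give the required vote.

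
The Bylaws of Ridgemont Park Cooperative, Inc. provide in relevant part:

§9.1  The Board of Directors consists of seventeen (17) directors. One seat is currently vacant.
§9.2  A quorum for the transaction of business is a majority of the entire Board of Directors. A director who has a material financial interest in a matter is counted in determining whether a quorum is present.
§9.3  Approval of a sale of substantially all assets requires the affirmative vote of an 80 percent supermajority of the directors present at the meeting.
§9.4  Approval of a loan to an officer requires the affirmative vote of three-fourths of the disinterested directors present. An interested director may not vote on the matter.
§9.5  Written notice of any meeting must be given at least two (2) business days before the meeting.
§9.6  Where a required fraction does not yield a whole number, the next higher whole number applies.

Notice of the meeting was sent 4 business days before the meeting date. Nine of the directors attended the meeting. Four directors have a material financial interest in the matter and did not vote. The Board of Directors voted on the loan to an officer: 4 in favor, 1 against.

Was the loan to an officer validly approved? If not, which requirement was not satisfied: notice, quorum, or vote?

Valid — all requirements satisfied.

Notice: 4 business days given; 2 required (4 ≥ 2). Satisfied.
Quorum: 9 present (interested directors count toward quorum); quorum is 9. Satisfied.
Vote: the loan to an officer requires three-fourths of the disinterested directors present (9 − 4 = 5). 3/4 of 5 = 3.75, rounded up to 4, so 4 affirmative votes are needed; 4 voted in favor. Satisfied.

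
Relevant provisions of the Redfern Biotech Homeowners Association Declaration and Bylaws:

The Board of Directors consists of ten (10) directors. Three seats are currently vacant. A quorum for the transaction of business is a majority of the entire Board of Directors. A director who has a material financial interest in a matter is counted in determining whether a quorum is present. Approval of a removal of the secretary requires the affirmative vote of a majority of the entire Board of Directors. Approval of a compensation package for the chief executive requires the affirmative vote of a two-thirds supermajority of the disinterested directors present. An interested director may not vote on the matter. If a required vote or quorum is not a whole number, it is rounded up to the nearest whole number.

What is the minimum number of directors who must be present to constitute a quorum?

A majority of 10 is 6.

6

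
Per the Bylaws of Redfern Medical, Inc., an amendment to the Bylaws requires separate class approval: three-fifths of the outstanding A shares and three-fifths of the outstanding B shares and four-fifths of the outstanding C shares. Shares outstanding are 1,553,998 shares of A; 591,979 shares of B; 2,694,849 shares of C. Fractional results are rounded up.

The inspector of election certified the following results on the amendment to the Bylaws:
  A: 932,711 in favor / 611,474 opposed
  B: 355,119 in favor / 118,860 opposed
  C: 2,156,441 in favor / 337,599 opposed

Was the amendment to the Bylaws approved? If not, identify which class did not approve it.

A: 3/5 of 1553998 = 932398.80, rounded up to 932399; 932,399 required, 932,711 in favor — approved.
B: 3/5 of 591979 = 355187.40, rounded up to 355188; 355,188 required, 355,119 in favor — not approved.
C: 4/5 of 2694849 = 2155879.20, rounded up to 2155880; 2,155,880 required, 2,156,441 in favor — approved.

Not approved — the B shares did not give the required vote.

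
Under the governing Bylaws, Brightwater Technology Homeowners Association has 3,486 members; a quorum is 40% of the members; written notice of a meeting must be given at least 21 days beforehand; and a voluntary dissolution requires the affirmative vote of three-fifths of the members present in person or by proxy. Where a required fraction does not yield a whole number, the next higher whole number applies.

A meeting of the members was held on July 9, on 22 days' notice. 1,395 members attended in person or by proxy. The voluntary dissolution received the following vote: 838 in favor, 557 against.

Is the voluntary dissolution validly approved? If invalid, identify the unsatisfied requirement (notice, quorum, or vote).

Notice: 22 days given; 21 required. Satisfied.
Quorum: 40% of 3,486 = 1,394.40, rounded up to 1,395; 1,395 present. Satisfied.
Vote: requires three-fifths of those present (1,395); 3/5 of 1395 = 837, so 837 needed; 838 in favor. Satisfied.

Valid — all requirements satisfied.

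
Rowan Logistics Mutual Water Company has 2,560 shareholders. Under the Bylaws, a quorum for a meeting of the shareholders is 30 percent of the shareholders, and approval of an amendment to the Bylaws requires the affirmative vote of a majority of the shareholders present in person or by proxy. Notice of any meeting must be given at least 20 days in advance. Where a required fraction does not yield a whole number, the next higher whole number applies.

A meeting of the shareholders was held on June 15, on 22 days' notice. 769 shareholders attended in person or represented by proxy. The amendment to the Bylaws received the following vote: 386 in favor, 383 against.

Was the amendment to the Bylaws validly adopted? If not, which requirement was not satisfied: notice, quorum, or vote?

Valid — all requirements satisfied.

Notice: 22 days given; 20 required. Satisfied.
Quorum: 30% of 2,560 = 768; 769 present. Satisfied.
Vote: requires a majority of those present (769); a majority of 769 is 385, so 385 needed; 386 in favor. Satisfied.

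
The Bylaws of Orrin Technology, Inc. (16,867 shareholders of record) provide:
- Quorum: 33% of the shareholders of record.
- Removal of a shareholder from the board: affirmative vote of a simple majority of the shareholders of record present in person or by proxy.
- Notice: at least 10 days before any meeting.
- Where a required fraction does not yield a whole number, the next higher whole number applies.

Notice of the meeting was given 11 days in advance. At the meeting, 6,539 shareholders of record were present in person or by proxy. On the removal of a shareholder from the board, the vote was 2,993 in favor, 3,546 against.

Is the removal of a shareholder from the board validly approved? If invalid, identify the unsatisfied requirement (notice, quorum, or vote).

Notice: 11 days given; 10 required. Satisfied.
Quorum: 33% of 16,867 = 5,566.11, rounded up to 5,567; 6,539 present. Satisfied.
Vote: requires a majority of those present (6,539); a majority of 6539 is 3270, so 3,270 needed; 2,993 in favor. Not satisfied.

Invalid — vote requirement not satisfied.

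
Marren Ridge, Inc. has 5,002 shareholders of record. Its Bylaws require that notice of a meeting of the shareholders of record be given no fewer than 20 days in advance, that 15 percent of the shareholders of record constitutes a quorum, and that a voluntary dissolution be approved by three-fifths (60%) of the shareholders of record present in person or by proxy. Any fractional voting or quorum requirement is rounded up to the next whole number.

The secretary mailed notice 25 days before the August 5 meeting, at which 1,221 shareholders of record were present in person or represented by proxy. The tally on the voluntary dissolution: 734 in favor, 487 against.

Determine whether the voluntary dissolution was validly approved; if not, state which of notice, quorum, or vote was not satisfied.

Valid — all requirements satisfied.

Notice: 25 days given; 20 required. Satisfied.
Quorum: 15% of 5,002 = 750.30, rounded up to 751; 1,221 present. Satisfied.
Vote: requires three-fifths of those present (1,221); 3/5 of 1221 = 732.60, rounded up to 733, so 733 needed; 734 in favor. Satisfied.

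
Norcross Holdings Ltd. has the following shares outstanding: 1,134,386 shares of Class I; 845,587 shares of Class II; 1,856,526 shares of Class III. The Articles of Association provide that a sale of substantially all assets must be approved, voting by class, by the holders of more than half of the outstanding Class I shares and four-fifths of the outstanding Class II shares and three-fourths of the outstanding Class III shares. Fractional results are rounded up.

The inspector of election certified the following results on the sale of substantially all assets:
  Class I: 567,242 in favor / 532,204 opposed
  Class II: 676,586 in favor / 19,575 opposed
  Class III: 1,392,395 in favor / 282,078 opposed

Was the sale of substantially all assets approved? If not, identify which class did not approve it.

Approved — every class gave the required vote.

Class I: a majority of 1134386 is 567194; 567,194 required, 567,242 in favor — approved.
Class II: 4/5 of 845587 = 676469.60, rounded up to 676470; 676,470 required, 676,586 in favor — approved.
Class III: 3/4 of 1856526 = 1392394.50, rounded up to 1392395; 1,392,395 required, 1,392,395 in favor — approved.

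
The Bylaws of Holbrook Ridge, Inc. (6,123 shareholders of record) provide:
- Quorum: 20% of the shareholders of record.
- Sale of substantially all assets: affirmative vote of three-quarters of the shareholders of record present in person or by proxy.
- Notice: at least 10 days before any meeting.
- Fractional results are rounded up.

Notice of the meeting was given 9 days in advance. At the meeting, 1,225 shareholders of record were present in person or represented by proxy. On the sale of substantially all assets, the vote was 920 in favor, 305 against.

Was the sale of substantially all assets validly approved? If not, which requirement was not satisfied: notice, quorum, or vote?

Notice: 9 days given; 10 required. Not satisfied.
Quorum: 20% of 6,123 = 1,224.60, rounded up to 1,225; 1,225 present. Satisfied.
Vote: requires three-fourths of those present (1,225); 3/4 of 1225 = 918.75, rounded up to 919, so 919 needed; 920 in favor. Satisfied.

Invalid — notice requirement not satisfied.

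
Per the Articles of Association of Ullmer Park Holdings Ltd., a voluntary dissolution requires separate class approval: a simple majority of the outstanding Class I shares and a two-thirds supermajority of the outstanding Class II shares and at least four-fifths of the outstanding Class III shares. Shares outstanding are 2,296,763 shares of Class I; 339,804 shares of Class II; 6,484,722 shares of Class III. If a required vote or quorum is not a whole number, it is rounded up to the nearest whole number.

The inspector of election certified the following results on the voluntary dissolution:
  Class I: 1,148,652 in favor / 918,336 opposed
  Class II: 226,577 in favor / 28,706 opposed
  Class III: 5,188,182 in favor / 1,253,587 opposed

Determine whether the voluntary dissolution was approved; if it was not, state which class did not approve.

Class I: a majority of 2296763 is 1148382; 1,148,382 required, 1,148,652 in favor — approved.
Class II: 2/3 of 339804 = 226536; 226,536 required, 226,577 in favor — approved.
Class III: 4/5 of 6484722 = 5187777.60, rounded up to 5187778; 5,187,778 required, 5,188,182 in favor — approved.

Approved — every class gave the required vote.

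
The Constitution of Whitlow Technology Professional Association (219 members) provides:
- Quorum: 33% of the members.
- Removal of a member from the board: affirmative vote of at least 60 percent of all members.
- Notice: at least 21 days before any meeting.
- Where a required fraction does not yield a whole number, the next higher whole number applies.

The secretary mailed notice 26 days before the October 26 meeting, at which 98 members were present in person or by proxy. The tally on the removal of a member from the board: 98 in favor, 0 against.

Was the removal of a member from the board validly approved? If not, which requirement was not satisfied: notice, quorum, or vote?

Invalid — vote requirement not satisfied.

Notice: 26 days given; 21 required. Satisfied.
Quorum: 33% of 219 = 72.27, rounded up to 73; 98 present. Satisfied.
Vote: requires three-fifths of all members (219); 3/5 of 219 = 131.40, rounded up to 132, so 132 needed; 98 in favor. Not satisfied.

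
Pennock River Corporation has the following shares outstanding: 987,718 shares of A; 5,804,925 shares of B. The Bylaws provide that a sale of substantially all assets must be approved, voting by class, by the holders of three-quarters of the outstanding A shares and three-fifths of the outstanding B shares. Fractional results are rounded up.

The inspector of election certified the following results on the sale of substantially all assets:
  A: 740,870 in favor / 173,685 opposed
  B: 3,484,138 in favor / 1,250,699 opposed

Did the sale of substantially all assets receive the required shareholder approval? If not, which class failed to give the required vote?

A: 3/4 of 987718 = 740788.50, rounded up to 740789; 740,789 required, 740,870 in favor — approved.
B: 3/5 of 5804925 = 3482955; 3,482,955 required, 3,484,138 in favor — approved.

Approved — every class gave the required vote.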